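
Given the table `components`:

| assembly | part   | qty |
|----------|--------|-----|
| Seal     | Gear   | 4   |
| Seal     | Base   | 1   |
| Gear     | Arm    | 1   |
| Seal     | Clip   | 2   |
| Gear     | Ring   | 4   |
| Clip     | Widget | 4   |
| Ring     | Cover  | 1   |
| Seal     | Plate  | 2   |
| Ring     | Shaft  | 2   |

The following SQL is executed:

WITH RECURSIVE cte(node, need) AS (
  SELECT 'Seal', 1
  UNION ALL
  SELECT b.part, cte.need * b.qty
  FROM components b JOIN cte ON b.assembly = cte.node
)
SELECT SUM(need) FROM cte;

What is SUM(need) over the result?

Base: (Seal, need=1).
Iteration 1: components of {Seal} -> Base = 1*1 = 1, Clip = 1*2 = 2, Gear = 1*4 = 4, Plate = 1*2 = 2.
Iteration 2: components of {Base,Clip,Gear,Plate} -> Arm = 4*1 = 4, Ring = 4*4 = 16, Widget = 2*4 = 8.
Iteration 3: components of {Arm,Ring,Widget} -> Cover = 16*1 = 16, Shaft = 16*2 = 32.
Iteration 4: no further components; recursion stops.
SUM(need) = 1 + 4 + 1 + 2 + 2 + 4 + 16 + 8 + 16 + 32 = 86.

86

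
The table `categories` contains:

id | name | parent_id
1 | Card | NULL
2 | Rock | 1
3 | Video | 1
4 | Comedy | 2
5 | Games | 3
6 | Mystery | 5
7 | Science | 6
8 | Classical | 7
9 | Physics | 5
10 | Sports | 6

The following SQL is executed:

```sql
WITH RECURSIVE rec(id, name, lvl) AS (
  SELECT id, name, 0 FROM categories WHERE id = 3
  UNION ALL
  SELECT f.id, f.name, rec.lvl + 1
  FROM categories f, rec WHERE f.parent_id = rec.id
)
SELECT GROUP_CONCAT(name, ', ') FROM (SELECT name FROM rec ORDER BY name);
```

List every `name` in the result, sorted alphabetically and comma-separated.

Classical, Games, Mystery, Physics, Science, Sports, Video

Base: id=3 (Video) at lvl 0.
Iteration 1: rows with parent_id in {3} -> Games (id 5, lvl 1).
Iteration 2: rows with parent_id in {5} -> Mystery (id 6, lvl 2), Physics (id 9, lvl 2).
Iteration 3: rows with parent_id in {6,9} -> Science (id 7, lvl 3), Sports (id 10, lvl 3).
Iteration 4: rows with parent_id in {7,10} -> Classical (id 8, lvl 4).
Iteration 5: no rows with parent_id in {8}; recursion stops.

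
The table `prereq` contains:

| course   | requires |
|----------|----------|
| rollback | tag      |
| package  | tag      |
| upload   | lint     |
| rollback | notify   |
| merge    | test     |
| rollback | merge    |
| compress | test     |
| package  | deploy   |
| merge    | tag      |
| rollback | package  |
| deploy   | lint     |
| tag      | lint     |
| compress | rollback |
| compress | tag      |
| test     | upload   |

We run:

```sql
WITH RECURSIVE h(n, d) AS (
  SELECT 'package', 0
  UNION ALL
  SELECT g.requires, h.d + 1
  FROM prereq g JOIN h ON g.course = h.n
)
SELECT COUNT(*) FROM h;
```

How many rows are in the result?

5

Base: (package, d=0).
Iteration 1: edges from {package} -> (deploy, d=1), (tag, d=1).
Iteration 2: edges from {deploy,tag} -> (lint, d=2) x2. [UNION ALL keeps all 2 new rows, including repeats]
Iteration 3: no outgoing edges from {lint}; recursion stops.
Total rows emitted: 5.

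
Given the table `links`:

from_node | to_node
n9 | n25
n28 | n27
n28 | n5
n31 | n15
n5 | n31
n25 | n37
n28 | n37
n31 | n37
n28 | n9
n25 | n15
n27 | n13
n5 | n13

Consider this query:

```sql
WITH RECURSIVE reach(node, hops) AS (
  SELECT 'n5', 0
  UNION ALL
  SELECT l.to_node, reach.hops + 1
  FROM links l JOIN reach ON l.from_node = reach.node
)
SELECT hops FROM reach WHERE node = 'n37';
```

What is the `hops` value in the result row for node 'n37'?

Base: (n5, hops=0).
Iteration 1: edges from {n5} -> (n13, hops=1), (n31, hops=1).
Iteration 2: edges from {n13,n31} -> (n15, hops=2), (n37, hops=2).
Iteration 3: no outgoing edges from {n15,n37}; recursion stops.

2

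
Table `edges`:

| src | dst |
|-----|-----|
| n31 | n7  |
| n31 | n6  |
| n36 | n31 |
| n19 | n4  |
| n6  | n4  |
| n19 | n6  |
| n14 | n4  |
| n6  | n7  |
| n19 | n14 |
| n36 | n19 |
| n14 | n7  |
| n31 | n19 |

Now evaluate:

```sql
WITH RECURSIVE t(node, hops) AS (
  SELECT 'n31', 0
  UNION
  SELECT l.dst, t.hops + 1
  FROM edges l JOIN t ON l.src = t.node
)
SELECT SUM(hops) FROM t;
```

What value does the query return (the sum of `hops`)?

Base: (n31, hops=0).
Iteration 1: edges from {n31} -> (n19, hops=1), (n6, hops=1), (n7, hops=1).
Iteration 2: edges from {n19,n6,n7} -> (n14, hops=2), (n4, hops=2), (n6, hops=2), (n7, hops=2). [UNION drops 1 duplicate row(s)]
Iteration 3: edges from {n14,n4,n6,n7} -> (n4, hops=3), (n7, hops=3). [UNION drops 2 duplicate row(s)]
Iteration 4: no outgoing edges from {n4,n7}; recursion stops.
SUM(hops) = 0 + 1 + 1 + 1 + 2 + 2 + 2 + 2 + 3 + 3 = 17.

17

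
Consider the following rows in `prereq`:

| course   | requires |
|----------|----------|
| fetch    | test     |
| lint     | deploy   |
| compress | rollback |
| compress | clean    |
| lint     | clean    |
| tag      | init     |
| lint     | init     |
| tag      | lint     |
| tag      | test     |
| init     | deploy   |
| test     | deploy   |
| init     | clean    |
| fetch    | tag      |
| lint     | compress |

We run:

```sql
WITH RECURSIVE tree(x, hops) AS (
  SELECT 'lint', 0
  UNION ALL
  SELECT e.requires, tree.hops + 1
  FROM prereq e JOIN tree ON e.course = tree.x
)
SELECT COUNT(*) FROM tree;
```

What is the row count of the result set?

9

Base: (lint, hops=0).
Iteration 1: edges from {lint} -> (clean, hops=1), (compress, hops=1), (deploy, hops=1), (init, hops=1).
Iteration 2: edges from {clean,compress,deploy,init} -> (clean, hops=2) x2, (deploy, hops=2), (rollback, hops=2). [UNION ALL keeps all 4 new rows, including repeats]
Iteration 3: no outgoing edges from {clean,deploy,rollback}; recursion stops.
Total rows emitted: 9.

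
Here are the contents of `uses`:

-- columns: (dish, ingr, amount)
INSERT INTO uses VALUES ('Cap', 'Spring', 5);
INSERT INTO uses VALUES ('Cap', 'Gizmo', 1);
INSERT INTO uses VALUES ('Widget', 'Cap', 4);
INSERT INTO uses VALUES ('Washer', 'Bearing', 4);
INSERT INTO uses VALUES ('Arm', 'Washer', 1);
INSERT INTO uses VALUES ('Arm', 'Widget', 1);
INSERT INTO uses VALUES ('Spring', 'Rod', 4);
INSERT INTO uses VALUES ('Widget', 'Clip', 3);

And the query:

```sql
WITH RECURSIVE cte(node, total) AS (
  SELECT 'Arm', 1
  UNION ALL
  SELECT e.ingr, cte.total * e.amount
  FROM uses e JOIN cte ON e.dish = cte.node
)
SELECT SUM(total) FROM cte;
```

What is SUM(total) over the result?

Base: (Arm, total=1).
Iteration 1: components of {Arm} -> Washer = 1*1 = 1, Widget = 1*1 = 1.
Iteration 2: components of {Washer,Widget} -> Bearing = 1*4 = 4, Cap = 1*4 = 4, Clip = 1*3 = 3.
Iteration 3: components of {Bearing,Cap,Clip} -> Gizmo = 4*1 = 4, Spring = 4*5 = 20.
Iteration 4: components of {Gizmo,Spring} -> Rod = 20*4 = 80.
Iteration 5: no further components; recursion stops.
SUM(total) = 1 + 1 + 1 + 3 + 4 + 4 + 20 + 4 + 80 = 118.

118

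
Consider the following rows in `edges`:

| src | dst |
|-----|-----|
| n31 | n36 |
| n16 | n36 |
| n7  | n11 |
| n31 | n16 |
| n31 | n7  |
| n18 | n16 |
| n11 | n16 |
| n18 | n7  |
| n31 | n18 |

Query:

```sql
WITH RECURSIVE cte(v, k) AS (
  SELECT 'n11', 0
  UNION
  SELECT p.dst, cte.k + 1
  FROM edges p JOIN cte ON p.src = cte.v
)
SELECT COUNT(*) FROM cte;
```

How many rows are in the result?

Base: (n11, k=0).
Iteration 1: edges from {n11} -> (n16, k=1).
Iteration 2: edges from {n16} -> (n36, k=2).
Iteration 3: no outgoing edges from {n36}; recursion stops.
Total rows emitted: 3.

3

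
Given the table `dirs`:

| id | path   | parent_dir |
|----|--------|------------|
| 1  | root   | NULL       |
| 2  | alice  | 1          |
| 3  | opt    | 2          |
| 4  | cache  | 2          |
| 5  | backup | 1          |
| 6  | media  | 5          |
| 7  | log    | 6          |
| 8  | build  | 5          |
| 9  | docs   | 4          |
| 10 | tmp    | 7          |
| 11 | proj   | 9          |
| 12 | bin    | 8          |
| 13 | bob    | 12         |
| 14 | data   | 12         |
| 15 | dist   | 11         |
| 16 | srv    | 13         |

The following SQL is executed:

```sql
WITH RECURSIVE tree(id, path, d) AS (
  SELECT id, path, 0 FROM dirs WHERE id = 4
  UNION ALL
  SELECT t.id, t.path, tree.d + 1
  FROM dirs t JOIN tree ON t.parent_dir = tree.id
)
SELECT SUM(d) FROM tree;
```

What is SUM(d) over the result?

6

Base: id=4 (cache) at d 0.
Iteration 1: rows with parent_dir in {4} -> docs (id 9, d 1).
Iteration 2: rows with parent_dir in {9} -> proj (id 11, d 2).
Iteration 3: rows with parent_dir in {11} -> dist (id 15, d 3).
Iteration 4: no rows with parent_dir in {15}; recursion stops.
SUM(d) = 0 + 1 + 2 + 3 = 6.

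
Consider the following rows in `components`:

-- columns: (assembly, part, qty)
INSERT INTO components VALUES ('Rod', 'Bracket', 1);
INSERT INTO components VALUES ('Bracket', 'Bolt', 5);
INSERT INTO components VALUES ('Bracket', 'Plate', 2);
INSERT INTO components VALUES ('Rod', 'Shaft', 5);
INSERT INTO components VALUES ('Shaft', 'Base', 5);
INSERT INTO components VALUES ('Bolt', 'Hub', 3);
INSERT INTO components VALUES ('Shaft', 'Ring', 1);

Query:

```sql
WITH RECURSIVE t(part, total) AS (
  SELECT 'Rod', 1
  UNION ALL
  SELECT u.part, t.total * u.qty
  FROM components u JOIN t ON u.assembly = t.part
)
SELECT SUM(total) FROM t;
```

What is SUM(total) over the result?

Base: (Rod, total=1).
Iteration 1: components of {Rod} -> Bracket = 1*1 = 1, Shaft = 1*5 = 5.
Iteration 2: components of {Bracket,Shaft} -> Base = 5*5 = 25, Bolt = 1*5 = 5, Plate = 1*2 = 2, Ring = 5*1 = 5.
Iteration 3: components of {Base,Bolt,Plate,Ring} -> Hub = 5*3 = 15.
Iteration 4: no further components; recursion stops.
SUM(total) = 1 + 1 + 5 + 5 + 2 + 25 + 5 + 15 = 59.

59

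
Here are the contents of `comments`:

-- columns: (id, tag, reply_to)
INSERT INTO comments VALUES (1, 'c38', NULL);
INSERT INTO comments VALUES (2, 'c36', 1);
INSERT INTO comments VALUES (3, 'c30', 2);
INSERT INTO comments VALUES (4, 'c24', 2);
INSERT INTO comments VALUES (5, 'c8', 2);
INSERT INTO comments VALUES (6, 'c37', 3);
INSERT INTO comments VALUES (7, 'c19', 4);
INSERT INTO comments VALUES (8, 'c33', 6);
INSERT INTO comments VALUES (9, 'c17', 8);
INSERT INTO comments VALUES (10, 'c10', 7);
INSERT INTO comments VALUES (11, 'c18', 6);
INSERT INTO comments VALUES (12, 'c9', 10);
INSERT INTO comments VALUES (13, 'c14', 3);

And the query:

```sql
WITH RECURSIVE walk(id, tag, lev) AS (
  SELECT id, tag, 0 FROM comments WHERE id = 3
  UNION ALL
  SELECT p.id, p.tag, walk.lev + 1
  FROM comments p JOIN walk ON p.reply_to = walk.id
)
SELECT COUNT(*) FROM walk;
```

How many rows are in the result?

6

Base: id=3 (c30) at lev 0.
Iteration 1: rows with reply_to in {3} -> c37 (id 6, lev 1), c14 (id 13, lev 1).
Iteration 2: rows with reply_to in {6,13} -> c33 (id 8, lev 2), c18 (id 11, lev 2).
Iteration 3: rows with reply_to in {8,11} -> c17 (id 9, lev 3).
Iteration 4: no rows with reply_to in {9}; recursion stops.
Total rows emitted: 6.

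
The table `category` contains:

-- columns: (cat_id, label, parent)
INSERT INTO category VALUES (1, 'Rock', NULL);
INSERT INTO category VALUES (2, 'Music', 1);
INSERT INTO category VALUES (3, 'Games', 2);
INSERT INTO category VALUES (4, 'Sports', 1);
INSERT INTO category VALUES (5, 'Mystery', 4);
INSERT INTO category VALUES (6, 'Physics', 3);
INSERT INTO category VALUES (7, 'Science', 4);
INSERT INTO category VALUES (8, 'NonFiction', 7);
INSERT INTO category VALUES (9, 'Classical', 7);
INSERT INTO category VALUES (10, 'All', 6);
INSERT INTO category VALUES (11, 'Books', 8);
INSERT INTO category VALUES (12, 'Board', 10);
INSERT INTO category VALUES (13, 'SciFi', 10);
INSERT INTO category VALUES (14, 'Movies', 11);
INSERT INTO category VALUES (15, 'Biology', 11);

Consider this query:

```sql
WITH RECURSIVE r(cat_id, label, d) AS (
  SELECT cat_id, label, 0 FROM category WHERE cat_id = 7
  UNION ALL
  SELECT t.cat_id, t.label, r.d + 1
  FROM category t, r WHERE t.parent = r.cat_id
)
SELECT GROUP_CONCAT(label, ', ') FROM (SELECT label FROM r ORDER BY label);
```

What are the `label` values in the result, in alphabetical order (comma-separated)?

Biology, Books, Classical, Movies, NonFiction, Science

Base: cat_id=7 (Science) at d 0.
Iteration 1: rows with parent in {7} -> NonFiction (id 8, d 1), Classical (id 9, d 1).
Iteration 2: rows with parent in {8,9} -> Books (id 11, d 2).
Iteration 3: rows with parent in {11} -> Movies (id 14, d 3), Biology (id 15, d 3).
Iteration 4: no rows with parent in {14,15}; recursion stops.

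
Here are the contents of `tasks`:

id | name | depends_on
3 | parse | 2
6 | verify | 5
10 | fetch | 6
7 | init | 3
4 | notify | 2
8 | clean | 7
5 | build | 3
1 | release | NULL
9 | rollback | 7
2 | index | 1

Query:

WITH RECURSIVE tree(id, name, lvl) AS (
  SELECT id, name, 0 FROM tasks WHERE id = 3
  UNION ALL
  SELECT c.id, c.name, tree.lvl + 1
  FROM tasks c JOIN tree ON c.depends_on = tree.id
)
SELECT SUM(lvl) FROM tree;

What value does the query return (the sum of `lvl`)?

11

Base: id=3 (parse) at lvl 0.
Iteration 1: rows with depends_on in {3} -> build (id 5, lvl 1), init (id 7, lvl 1).
Iteration 2: rows with depends_on in {5,7} -> verify (id 6, lvl 2), clean (id 8, lvl 2), rollback (id 9, lvl 2).
Iteration 3: rows with depends_on in {6,8,9} -> fetch (id 10, lvl 3).
Iteration 4: no rows with depends_on in {10}; recursion stops.
SUM(lvl) = 0 + 1 + 1 + 2 + 2 + 2 + 3 = 11.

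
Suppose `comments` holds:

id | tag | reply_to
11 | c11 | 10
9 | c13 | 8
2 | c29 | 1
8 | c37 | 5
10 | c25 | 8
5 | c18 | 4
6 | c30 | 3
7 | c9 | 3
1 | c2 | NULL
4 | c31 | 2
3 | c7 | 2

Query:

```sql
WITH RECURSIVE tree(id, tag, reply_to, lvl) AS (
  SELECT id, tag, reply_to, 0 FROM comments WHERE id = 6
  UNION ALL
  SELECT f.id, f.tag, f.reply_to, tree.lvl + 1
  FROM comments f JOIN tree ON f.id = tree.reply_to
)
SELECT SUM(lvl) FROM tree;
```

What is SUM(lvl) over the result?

6

Base: id=6 (c30), reply_to=3, lvl 0.
Iteration 1: join on id=3 -> c7 (id 3, reply_to=2, lvl 1).
Iteration 2: join on id=2 -> c29 (id 2, reply_to=1, lvl 2).
Iteration 3: join on id=1 -> c2 (id 1, reply_to=NULL, lvl 3).
Iteration 4: reply_to is NULL; no match; recursion stops.
SUM(lvl) = 0 + 1 + 2 + 3 = 6.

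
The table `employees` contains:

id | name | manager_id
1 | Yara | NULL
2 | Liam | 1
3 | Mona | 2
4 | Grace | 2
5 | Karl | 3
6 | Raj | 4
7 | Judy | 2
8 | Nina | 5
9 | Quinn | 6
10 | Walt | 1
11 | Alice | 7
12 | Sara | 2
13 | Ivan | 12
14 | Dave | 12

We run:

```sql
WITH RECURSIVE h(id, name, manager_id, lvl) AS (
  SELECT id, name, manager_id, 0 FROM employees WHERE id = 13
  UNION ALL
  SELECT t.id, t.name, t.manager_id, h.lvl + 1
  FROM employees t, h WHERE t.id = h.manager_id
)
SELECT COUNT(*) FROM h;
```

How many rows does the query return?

Base: id=13 (Ivan), manager_id=12, lvl 0.
Iteration 1: join on id=12 -> Sara (id 12, manager_id=2, lvl 1).
Iteration 2: join on id=2 -> Liam (id 2, manager_id=1, lvl 2).
Iteration 3: join on id=1 -> Yara (id 1, manager_id=NULL, lvl 3).
Iteration 4: manager_id is NULL; no match; recursion stops.
Total rows emitted: 4.

4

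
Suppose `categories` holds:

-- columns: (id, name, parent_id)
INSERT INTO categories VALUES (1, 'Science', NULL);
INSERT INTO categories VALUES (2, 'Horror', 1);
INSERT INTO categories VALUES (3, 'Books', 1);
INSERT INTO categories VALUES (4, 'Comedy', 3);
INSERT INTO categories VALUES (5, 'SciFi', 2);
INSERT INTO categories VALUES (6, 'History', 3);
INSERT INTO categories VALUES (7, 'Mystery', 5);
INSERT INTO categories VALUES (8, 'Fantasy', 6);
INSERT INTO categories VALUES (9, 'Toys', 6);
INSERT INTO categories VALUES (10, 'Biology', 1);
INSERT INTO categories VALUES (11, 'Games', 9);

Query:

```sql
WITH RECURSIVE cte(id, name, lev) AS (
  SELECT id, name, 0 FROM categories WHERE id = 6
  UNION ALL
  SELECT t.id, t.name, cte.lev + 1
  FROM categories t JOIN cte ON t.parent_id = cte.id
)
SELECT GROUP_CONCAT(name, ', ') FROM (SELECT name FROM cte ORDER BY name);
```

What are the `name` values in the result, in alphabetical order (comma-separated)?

Fantasy, Games, History, Toys

Base: id=6 (History) at lev 0.
Iteration 1: rows with parent_id in {6} -> Fantasy (id 8, lev 1), Toys (id 9, lev 1).
Iteration 2: rows with parent_id in {8,9} -> Games (id 11, lev 2).
Iteration 3: no rows with parent_id in {11}; recursion stops.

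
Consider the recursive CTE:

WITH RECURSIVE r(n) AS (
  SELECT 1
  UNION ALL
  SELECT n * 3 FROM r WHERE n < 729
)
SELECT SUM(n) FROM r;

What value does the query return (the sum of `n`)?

Base: n=1.
Iteration 1: 1 < 729 holds -> n = 1 * 3 = 3.
Iteration 2: 3 < 729 holds -> n = 3 * 3 = 9.
Iteration 3: 9 < 729 holds -> n = 9 * 3 = 27.
Iteration 4: 27 < 729 holds -> n = 27 * 3 = 81.
Iteration 5: 81 < 729 holds -> n = 81 * 3 = 243.
Iteration 6: 243 < 729 holds -> n = 243 * 3 = 729.
Iteration 7: 729 < 729 fails; recursion stops.
SUM(n) = 1 + 3 + 9 + 27 + 81 + 243 + 729 = 1093.

1093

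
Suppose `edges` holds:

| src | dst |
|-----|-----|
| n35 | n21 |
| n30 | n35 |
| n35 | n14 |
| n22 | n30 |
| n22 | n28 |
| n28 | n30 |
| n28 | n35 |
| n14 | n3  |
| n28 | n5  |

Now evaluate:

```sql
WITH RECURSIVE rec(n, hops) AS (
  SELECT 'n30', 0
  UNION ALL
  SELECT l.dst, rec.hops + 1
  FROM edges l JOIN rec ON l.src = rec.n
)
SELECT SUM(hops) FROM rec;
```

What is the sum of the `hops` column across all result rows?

8

Base: (n30, hops=0).
Iteration 1: edges from {n30} -> (n35, hops=1).
Iteration 2: edges from {n35} -> (n14, hops=2), (n21, hops=2).
Iteration 3: edges from {n14,n21} -> (n3, hops=3).
Iteration 4: no outgoing edges from {n3}; recursion stops.
SUM(hops) = 0 + 1 + 2 + 2 + 3 = 8.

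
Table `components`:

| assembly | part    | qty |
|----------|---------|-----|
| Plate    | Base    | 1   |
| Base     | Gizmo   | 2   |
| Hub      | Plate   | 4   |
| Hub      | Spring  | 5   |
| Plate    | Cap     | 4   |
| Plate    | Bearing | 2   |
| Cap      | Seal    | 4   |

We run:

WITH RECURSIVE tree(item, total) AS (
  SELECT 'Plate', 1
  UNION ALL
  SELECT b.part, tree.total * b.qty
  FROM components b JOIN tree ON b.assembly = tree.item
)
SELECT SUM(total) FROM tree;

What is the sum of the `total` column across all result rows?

Base: (Plate, total=1).
Iteration 1: components of {Plate} -> Base = 1*1 = 1, Bearing = 1*2 = 2, Cap = 1*4 = 4.
Iteration 2: components of {Base,Bearing,Cap} -> Gizmo = 1*2 = 2, Seal = 4*4 = 16.
Iteration 3: no further components; recursion stops.
SUM(total) = 1 + 4 + 1 + 2 + 16 + 2 = 26.

26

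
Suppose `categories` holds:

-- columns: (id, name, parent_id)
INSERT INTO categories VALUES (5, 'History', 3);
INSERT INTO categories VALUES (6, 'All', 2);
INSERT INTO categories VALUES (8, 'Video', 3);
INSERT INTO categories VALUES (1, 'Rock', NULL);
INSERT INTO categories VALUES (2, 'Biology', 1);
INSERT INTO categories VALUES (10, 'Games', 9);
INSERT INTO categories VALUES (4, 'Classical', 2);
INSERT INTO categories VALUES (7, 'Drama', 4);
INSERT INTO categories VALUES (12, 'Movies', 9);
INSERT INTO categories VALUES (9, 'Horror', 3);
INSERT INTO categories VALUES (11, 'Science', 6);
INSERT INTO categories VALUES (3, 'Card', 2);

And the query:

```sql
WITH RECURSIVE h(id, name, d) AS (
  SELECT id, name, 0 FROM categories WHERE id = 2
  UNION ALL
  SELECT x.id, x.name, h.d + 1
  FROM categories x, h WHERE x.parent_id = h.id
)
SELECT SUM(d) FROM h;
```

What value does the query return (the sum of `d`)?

Base: id=2 (Biology) at d 0.
Iteration 1: rows with parent_id in {2} -> Card (id 3, d 1), Classical (id 4, d 1), All (id 6, d 1).
Iteration 2: rows with parent_id in {3,4,6} -> History (id 5, d 2), Drama (id 7, d 2), Video (id 8, d 2), Horror (id 9, d 2), Science (id 11, d 2).
Iteration 3: rows with parent_id in {5,7,8,9,11} -> Games (id 10, d 3), Movies (id 12, d 3).
Iteration 4: no rows with parent_id in {10,12}; recursion stops.
SUM(d) = 0 + 1 + 1 + 1 + 2 + 2 + 2 + 2 + 2 + 3 + 3 = 19.

19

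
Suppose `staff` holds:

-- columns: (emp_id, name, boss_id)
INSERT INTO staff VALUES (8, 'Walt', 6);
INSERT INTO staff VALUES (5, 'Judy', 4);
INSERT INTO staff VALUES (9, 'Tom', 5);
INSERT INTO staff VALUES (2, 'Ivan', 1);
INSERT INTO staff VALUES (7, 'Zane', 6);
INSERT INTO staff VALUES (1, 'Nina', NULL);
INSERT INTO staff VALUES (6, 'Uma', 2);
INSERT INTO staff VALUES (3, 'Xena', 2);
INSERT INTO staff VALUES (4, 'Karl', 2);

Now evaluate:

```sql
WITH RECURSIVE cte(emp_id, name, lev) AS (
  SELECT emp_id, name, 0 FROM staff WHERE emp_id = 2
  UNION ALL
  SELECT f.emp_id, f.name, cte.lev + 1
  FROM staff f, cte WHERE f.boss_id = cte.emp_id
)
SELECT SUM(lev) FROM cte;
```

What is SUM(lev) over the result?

Base: emp_id=2 (Ivan) at lev 0.
Iteration 1: rows with boss_id in {2} -> Xena (id 3, lev 1), Karl (id 4, lev 1), Uma (id 6, lev 1).
Iteration 2: rows with boss_id in {3,4,6} -> Judy (id 5, lev 2), Zane (id 7, lev 2), Walt (id 8, lev 2).
Iteration 3: rows with boss_id in {5,7,8} -> Tom (id 9, lev 3).
Iteration 4: no rows with boss_id in {9}; recursion stops.
SUM(lev) = 0 + 1 + 1 + 1 + 2 + 2 + 2 + 3 = 12.

12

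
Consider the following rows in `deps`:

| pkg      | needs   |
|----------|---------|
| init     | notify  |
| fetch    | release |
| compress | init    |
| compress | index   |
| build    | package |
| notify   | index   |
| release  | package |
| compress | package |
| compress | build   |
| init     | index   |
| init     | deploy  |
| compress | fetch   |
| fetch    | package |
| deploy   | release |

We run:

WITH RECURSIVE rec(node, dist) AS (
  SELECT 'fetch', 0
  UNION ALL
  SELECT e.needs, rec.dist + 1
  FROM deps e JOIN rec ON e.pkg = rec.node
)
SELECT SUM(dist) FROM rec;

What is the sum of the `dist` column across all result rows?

Base: (fetch, dist=0).
Iteration 1: edges from {fetch} -> (package, dist=1), (release, dist=1).
Iteration 2: edges from {package,release} -> (package, dist=2).
Iteration 3: no outgoing edges from {package}; recursion stops.
SUM(dist) = 0 + 1 + 1 + 2 = 4.

4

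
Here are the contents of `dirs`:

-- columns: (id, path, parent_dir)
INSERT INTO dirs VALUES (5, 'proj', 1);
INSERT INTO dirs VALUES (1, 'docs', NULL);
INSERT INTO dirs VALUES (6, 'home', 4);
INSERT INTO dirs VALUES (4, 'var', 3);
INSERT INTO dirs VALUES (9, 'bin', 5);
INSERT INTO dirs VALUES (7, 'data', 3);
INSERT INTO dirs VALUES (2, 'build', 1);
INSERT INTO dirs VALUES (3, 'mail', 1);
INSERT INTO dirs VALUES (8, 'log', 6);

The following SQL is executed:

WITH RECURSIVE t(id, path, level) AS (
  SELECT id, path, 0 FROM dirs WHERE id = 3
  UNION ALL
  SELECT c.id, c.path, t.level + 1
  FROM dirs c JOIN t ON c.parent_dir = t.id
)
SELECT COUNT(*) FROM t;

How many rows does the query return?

Base: id=3 (mail) at level 0.
Iteration 1: rows with parent_dir in {3} -> var (id 4, level 1), data (id 7, level 1).
Iteration 2: rows with parent_dir in {4,7} -> home (id 6, level 2).
Iteration 3: rows with parent_dir in {6} -> log (id 8, level 3).
Iteration 4: no rows with parent_dir in {8}; recursion stops.
Total rows emitted: 5.

5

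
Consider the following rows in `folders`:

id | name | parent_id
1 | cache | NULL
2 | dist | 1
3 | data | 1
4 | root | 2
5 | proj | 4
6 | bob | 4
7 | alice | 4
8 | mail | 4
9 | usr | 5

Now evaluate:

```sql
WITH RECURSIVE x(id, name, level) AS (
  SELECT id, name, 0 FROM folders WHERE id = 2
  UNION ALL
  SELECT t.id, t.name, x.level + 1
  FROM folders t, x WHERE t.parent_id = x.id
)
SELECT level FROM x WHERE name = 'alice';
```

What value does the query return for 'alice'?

2

Base: id=2 (dist) at level 0.
Iteration 1: rows with parent_id in {2} -> root (id 4, level 1).
Iteration 2: rows with parent_id in {4} -> proj (id 5, level 2), bob (id 6, level 2), alice (id 7, level 2), mail (id 8, level 2).
Iteration 3: rows with parent_id in {5,6,7,8} -> usr (id 9, level 3).
Iteration 4: no rows with parent_id in {9}; recursion stops.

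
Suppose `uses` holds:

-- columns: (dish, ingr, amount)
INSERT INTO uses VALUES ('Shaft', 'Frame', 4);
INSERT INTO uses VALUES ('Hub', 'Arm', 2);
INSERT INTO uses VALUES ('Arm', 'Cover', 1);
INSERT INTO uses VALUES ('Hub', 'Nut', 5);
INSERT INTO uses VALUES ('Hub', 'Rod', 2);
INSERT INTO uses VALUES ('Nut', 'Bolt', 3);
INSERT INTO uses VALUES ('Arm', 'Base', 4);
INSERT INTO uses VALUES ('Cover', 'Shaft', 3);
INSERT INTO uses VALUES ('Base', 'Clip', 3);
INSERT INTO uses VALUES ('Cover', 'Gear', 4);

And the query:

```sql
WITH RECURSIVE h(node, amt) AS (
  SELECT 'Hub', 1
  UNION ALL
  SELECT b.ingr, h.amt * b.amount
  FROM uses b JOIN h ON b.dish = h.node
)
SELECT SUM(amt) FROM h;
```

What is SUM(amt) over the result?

Base: (Hub, amt=1).
Iteration 1: components of {Hub} -> Arm = 1*2 = 2, Nut = 1*5 = 5, Rod = 1*2 = 2.
Iteration 2: components of {Arm,Nut,Rod} -> Base = 2*4 = 8, Bolt = 5*3 = 15, Cover = 2*1 = 2.
Iteration 3: components of {Base,Bolt,Cover} -> Clip = 8*3 = 24, Gear = 2*4 = 8, Shaft = 2*3 = 6.
Iteration 4: components of {Clip,Gear,Shaft} -> Frame = 6*4 = 24.
Iteration 5: no further components; recursion stops.
SUM(amt) = 1 + 2 + 2 + 5 + 2 + 8 + 15 + 8 + 6 + 24 + 24 = 97.

97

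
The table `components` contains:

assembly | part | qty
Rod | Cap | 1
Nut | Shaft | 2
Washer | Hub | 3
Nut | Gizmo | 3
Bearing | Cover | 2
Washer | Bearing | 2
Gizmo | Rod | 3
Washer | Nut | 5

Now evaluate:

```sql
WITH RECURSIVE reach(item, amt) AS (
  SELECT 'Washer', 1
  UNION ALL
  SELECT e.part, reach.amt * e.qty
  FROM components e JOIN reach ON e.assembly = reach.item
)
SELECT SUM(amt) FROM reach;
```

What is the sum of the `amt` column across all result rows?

Base: (Washer, amt=1).
Iteration 1: components of {Washer} -> Bearing = 1*2 = 2, Hub = 1*3 = 3, Nut = 1*5 = 5.
Iteration 2: components of {Bearing,Hub,Nut} -> Cover = 2*2 = 4, Gizmo = 5*3 = 15, Shaft = 5*2 = 10.
Iteration 3: components of {Cover,Gizmo,Shaft} -> Rod = 15*3 = 45.
Iteration 4: components of {Rod} -> Cap = 45*1 = 45.
Iteration 5: no further components; recursion stops.
SUM(amt) = 1 + 5 + 3 + 2 + 15 + 10 + 4 + 45 + 45 = 130.

130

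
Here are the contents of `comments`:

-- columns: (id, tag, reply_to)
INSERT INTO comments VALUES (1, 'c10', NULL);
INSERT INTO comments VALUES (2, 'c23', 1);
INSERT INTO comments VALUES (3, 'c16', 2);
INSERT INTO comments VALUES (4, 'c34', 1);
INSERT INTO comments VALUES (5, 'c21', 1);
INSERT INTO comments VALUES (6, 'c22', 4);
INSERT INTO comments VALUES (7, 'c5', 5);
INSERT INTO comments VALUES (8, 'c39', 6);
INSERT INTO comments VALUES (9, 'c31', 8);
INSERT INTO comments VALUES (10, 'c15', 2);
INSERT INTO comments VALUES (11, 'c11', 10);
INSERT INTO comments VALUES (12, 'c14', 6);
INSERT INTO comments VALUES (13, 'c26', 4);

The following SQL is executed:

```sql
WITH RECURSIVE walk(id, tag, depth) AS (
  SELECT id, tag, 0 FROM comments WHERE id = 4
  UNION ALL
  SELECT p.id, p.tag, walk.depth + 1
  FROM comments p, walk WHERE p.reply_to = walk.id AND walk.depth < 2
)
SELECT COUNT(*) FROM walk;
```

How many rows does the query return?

Base: id=4 (c34) at depth 0.
Iteration 1: rows with reply_to in {4} -> c22 (id 6, depth 1), c26 (id 13, depth 1).
Iteration 2: rows with reply_to in {6,13} -> c39 (id 8, depth 2), c14 (id 12, depth 2).
Iteration 3: depth < 2 fails for all current rows; recursion stops.
Total rows emitted: 5.

5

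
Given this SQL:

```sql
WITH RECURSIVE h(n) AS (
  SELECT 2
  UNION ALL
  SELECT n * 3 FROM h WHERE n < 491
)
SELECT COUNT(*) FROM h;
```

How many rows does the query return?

7

Base: n=2.
Iteration 1: 2 < 491 holds -> n = 2 * 3 = 6.
Iteration 2: 6 < 491 holds -> n = 6 * 3 = 18.
Iteration 3: 18 < 491 holds -> n = 18 * 3 = 54.
Iteration 4: 54 < 491 holds -> n = 54 * 3 = 162.
Iteration 5: 162 < 491 holds -> n = 162 * 3 = 486.
Iteration 6: 486 < 491 holds -> n = 486 * 3 = 1458.
Iteration 7: 1458 < 491 fails; recursion stops.
Total rows emitted: 7.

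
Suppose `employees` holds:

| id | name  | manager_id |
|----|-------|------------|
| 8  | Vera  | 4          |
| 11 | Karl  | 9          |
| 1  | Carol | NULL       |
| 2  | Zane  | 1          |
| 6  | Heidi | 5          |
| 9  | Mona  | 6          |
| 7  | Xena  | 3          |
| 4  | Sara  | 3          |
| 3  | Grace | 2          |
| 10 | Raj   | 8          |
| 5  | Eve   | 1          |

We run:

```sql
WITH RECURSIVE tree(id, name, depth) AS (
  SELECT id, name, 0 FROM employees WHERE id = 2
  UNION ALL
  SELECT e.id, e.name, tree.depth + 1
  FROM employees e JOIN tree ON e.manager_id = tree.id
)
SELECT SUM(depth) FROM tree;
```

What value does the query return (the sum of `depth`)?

12

Base: id=2 (Zane) at depth 0.
Iteration 1: rows with manager_id in {2} -> Grace (id 3, depth 1).
Iteration 2: rows with manager_id in {3} -> Sara (id 4, depth 2), Xena (id 7, depth 2).
Iteration 3: rows with manager_id in {4,7} -> Vera (id 8, depth 3).
Iteration 4: rows with manager_id in {8} -> Raj (id 10, depth 4).
Iteration 5: no rows with manager_id in {10}; recursion stops.
SUM(depth) = 0 + 1 + 2 + 2 + 3 + 4 = 12.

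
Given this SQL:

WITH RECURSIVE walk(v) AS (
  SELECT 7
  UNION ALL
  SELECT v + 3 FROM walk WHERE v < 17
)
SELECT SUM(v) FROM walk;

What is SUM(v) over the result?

65

Base: v=7.
Iteration 1: 7 < 17 holds -> v = 7 + 3 = 10.
Iteration 2: 10 < 17 holds -> v = 10 + 3 = 13.
Iteration 3: 13 < 17 holds -> v = 13 + 3 = 16.
Iteration 4: 16 < 17 holds -> v = 16 + 3 = 19.
Iteration 5: 19 < 17 fails; recursion stops.
SUM(v) = 7 + 10 + 13 + 16 + 19 = 65.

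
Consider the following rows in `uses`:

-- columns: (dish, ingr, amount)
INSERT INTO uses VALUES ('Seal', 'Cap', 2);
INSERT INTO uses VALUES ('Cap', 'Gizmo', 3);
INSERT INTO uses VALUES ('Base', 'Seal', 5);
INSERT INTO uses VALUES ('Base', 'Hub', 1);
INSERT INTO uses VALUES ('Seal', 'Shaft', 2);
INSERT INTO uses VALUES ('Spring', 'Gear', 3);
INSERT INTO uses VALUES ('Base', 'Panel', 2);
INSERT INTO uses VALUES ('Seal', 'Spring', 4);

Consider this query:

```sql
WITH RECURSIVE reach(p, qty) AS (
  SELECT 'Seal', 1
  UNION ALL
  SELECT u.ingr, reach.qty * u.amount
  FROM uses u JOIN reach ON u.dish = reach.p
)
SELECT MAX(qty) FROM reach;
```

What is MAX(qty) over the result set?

12

Base: (Seal, qty=1).
Iteration 1: components of {Seal} -> Cap = 1*2 = 2, Shaft = 1*2 = 2, Spring = 1*4 = 4.
Iteration 2: components of {Cap,Shaft,Spring} -> Gear = 4*3 = 12, Gizmo = 2*3 = 6.
Iteration 3: no further components; recursion stops.
qty values: 1, 2, 4, 2, 12, 6; the maximum is 12.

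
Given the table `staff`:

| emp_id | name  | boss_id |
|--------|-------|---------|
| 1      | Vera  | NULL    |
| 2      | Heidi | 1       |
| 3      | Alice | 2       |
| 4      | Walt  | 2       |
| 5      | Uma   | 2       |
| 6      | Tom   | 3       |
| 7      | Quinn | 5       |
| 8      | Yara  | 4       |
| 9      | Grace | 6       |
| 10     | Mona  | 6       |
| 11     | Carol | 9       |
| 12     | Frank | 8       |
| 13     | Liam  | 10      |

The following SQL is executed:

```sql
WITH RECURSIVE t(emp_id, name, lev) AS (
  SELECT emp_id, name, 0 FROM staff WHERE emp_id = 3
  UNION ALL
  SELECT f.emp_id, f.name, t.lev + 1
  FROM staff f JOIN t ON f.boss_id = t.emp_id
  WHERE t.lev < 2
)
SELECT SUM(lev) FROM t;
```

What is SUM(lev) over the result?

5

Base: emp_id=3 (Alice) at lev 0.
Iteration 1: rows with boss_id in {3} -> Tom (id 6, lev 1).
Iteration 2: rows with boss_id in {6} -> Grace (id 9, lev 2), Mona (id 10, lev 2).
Iteration 3: lev < 2 fails for all current rows; recursion stops.
SUM(lev) = 0 + 1 + 2 + 2 = 5.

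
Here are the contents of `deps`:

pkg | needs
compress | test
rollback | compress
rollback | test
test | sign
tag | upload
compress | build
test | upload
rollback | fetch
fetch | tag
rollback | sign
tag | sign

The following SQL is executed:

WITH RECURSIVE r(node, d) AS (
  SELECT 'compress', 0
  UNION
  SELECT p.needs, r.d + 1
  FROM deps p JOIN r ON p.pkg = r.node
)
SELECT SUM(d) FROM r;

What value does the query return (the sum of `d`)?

Base: (compress, d=0).
Iteration 1: edges from {compress} -> (build, d=1), (test, d=1).
Iteration 2: edges from {build,test} -> (sign, d=2), (upload, d=2).
Iteration 3: no outgoing edges from {sign,upload}; recursion stops.
SUM(d) = 0 + 1 + 1 + 2 + 2 = 6.

6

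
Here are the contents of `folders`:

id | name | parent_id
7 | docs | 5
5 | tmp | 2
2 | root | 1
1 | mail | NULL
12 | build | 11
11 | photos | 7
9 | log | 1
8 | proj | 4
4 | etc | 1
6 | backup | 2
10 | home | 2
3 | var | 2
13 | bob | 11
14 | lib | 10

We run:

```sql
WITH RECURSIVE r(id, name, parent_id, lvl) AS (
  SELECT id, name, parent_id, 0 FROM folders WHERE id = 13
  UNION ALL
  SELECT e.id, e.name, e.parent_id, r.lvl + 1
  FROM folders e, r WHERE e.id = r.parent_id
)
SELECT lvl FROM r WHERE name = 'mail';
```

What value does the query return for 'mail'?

5

Base: id=13 (bob), parent_id=11, lvl 0.
Iteration 1: join on id=11 -> photos (id 11, parent_id=7, lvl 1).
Iteration 2: join on id=7 -> docs (id 7, parent_id=5, lvl 2).
Iteration 3: join on id=5 -> tmp (id 5, parent_id=2, lvl 3).
Iteration 4: join on id=2 -> root (id 2, parent_id=1, lvl 4).
Iteration 5: join on id=1 -> mail (id 1, parent_id=NULL, lvl 5).
Iteration 6: parent_id is NULL; no match; recursion stops.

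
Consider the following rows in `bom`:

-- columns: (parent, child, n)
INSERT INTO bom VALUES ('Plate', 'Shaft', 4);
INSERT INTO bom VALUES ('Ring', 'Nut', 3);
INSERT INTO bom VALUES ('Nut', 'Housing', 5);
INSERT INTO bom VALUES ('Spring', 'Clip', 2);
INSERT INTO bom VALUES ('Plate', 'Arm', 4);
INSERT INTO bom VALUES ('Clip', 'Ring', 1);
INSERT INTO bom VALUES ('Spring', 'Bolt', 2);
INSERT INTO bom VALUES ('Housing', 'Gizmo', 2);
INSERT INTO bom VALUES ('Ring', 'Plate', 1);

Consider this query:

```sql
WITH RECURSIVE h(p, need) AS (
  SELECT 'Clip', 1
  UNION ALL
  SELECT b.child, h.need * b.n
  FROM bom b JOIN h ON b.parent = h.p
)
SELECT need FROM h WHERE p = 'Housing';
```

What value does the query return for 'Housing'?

Base: (Clip, need=1).
Iteration 1: components of {Clip} -> Ring = 1*1 = 1.
Iteration 2: components of {Ring} -> Nut = 1*3 = 3, Plate = 1*1 = 1.
Iteration 3: components of {Nut,Plate} -> Arm = 1*4 = 4, Housing = 3*5 = 15, Shaft = 1*4 = 4.
Iteration 4: components of {Arm,Housing,Shaft} -> Gizmo = 15*2 = 30.
Iteration 5: no further components; recursion stops.

15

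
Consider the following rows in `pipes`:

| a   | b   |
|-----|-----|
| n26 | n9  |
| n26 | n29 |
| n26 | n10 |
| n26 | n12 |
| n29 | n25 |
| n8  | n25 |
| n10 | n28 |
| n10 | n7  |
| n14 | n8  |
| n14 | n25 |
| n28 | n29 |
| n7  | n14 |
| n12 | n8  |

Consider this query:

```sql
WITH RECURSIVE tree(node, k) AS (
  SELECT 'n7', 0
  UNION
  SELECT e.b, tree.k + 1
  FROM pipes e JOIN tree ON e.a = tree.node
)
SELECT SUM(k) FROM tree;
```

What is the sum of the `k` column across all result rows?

Base: (n7, k=0).
Iteration 1: edges from {n7} -> (n14, k=1).
Iteration 2: edges from {n14} -> (n25, k=2), (n8, k=2).
Iteration 3: edges from {n25,n8} -> (n25, k=3).
Iteration 4: no outgoing edges from {n25}; recursion stops.
SUM(k) = 0 + 1 + 2 + 2 + 3 = 8.

8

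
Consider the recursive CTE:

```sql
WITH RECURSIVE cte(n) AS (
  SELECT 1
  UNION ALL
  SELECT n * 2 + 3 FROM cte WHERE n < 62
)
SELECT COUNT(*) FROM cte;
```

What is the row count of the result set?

6

Base: n=1.
Iteration 1: 1 < 62 holds -> n = 1 * 2 + 3 = 5.
Iteration 2: 5 < 62 holds -> n = 5 * 2 + 3 = 13.
Iteration 3: 13 < 62 holds -> n = 13 * 2 + 3 = 29.
Iteration 4: 29 < 62 holds -> n = 29 * 2 + 3 = 61.
Iteration 5: 61 < 62 holds -> n = 61 * 2 + 3 = 125.
Iteration 6: 125 < 62 fails; recursion stops.
Total rows emitted: 6.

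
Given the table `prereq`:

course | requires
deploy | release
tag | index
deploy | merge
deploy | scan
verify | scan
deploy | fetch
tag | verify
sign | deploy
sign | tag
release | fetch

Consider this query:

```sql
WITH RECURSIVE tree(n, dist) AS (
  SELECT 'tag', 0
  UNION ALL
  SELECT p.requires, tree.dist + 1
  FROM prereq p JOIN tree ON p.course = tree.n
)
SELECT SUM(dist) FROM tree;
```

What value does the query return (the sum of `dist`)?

Base: (tag, dist=0).
Iteration 1: edges from {tag} -> (index, dist=1), (verify, dist=1).
Iteration 2: edges from {index,verify} -> (scan, dist=2).
Iteration 3: no outgoing edges from {scan}; recursion stops.
SUM(dist) = 0 + 1 + 1 + 2 = 4.

4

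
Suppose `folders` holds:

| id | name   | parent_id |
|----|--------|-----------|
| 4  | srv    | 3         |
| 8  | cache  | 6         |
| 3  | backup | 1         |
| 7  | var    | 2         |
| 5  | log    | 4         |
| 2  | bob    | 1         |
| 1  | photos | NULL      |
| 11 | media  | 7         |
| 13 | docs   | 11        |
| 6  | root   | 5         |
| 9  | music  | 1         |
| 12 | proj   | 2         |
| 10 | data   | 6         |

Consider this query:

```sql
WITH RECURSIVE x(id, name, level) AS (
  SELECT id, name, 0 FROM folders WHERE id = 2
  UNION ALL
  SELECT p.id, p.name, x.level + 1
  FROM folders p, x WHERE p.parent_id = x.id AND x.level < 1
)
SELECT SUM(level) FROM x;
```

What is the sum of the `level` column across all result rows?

2

Base: id=2 (bob) at level 0.
Iteration 1: rows with parent_id in {2} -> var (id 7, level 1), proj (id 12, level 1).
Iteration 2: level < 1 fails for all current rows; recursion stops.
SUM(level) = 0 + 1 + 1 = 2.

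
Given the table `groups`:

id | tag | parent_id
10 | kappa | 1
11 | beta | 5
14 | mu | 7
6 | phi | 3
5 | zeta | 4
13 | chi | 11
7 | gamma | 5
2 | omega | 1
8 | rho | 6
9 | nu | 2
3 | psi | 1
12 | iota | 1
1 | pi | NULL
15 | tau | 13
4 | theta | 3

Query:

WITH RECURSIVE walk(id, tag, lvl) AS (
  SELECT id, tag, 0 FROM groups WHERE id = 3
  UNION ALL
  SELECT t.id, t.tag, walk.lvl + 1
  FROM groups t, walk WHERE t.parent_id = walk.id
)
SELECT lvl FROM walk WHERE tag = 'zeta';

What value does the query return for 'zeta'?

2

Base: id=3 (psi) at lvl 0.
Iteration 1: rows with parent_id in {3} -> theta (id 4, lvl 1), phi (id 6, lvl 1).
Iteration 2: rows with parent_id in {4,6} -> zeta (id 5, lvl 2), rho (id 8, lvl 2).
Iteration 3: rows with parent_id in {5,8} -> gamma (id 7, lvl 3), beta (id 11, lvl 3).
Iteration 4: rows with parent_id in {7,11} -> chi (id 13, lvl 4), mu (id 14, lvl 4).
Iteration 5: rows with parent_id in {13,14} -> tau (id 15, lvl 5).
Iteration 6: no rows with parent_id in {15}; recursion stops.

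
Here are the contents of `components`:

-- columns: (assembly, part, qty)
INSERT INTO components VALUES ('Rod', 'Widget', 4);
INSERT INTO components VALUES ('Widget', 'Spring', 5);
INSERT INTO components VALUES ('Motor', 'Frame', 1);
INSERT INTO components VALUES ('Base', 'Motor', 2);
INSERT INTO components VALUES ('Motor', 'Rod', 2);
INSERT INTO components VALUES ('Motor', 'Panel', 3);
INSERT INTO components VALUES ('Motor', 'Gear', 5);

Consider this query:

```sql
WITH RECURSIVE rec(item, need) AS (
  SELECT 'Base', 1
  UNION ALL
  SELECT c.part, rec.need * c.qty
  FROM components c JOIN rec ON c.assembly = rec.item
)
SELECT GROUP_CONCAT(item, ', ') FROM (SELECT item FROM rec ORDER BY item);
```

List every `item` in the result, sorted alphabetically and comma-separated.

Base, Frame, Gear, Motor, Panel, Rod, Spring, Widget

Base: (Base, need=1).
Iteration 1: components of {Base} -> Motor = 1*2 = 2.
Iteration 2: components of {Motor} -> Frame = 2*1 = 2, Gear = 2*5 = 10, Panel = 2*3 = 6, Rod = 2*2 = 4.
Iteration 3: components of {Frame,Gear,Panel,Rod} -> Widget = 4*4 = 16.
Iteration 4: components of {Widget} -> Spring = 16*5 = 80.
Iteration 5: no further components; recursion stops.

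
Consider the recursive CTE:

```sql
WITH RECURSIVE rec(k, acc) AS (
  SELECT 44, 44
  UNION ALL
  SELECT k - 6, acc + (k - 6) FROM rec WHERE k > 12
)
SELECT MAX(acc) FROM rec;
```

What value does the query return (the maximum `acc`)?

182

Base: k=44, acc=44.
Iteration 1: 44 > 12 holds -> k = 44 - 6 = 38, acc = 44 + 38 = 82.
Iteration 2: 38 > 12 holds -> k = 38 - 6 = 32, acc = 82 + 32 = 114.
Iteration 3: 32 > 12 holds -> k = 32 - 6 = 26, acc = 114 + 26 = 140.
Iteration 4: 26 > 12 holds -> k = 26 - 6 = 20, acc = 140 + 20 = 160.
Iteration 5: 20 > 12 holds -> k = 20 - 6 = 14, acc = 160 + 14 = 174.
Iteration 6: 14 > 12 holds -> k = 14 - 6 = 8, acc = 174 + 8 = 182.
Iteration 7: 8 > 12 fails; recursion stops.
acc values: 44, 82, 114, 140, 160, 174, 182; the maximum is 182.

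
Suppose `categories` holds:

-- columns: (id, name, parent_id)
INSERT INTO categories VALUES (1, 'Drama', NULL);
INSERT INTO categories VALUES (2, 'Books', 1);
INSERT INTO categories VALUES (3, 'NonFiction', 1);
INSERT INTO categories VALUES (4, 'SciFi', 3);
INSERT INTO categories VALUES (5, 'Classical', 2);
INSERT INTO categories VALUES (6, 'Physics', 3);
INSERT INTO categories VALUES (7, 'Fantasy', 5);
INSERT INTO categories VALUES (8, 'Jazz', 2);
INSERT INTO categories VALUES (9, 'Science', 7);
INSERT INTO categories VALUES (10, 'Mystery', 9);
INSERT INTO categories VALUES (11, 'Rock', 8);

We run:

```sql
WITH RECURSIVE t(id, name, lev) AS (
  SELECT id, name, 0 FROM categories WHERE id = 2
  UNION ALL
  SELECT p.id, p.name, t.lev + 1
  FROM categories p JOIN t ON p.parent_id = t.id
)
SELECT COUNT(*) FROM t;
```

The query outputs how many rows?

Base: id=2 (Books) at lev 0.
Iteration 1: rows with parent_id in {2} -> Classical (id 5, lev 1), Jazz (id 8, lev 1).
Iteration 2: rows with parent_id in {5,8} -> Fantasy (id 7, lev 2), Rock (id 11, lev 2).
Iteration 3: rows with parent_id in {7,11} -> Science (id 9, lev 3).
Iteration 4: rows with parent_id in {9} -> Mystery (id 10, lev 4).
Iteration 5: no rows with parent_id in {10}; recursion stops.
Total rows emitted: 7.

7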